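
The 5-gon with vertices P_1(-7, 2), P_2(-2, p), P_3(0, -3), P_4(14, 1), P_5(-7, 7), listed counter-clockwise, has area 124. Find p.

The doubled signed area Σ (x_i y_{i+1} − x_{i+1} y_i) is linear in p.
With p=0 it equals 192; the coefficient of p is -7 (from the two edges through P_2).
So -7·p + 192 = 2·124 = 248 ⇒ p = -8.

-8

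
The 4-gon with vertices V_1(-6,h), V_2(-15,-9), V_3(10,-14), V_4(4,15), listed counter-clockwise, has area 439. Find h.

12

The doubled signed area Σ (x_i y_{i+1} − x_{i+1} y_i) is linear in h.
With h=0 it equals 650; the coefficient of h is 19 (from the two edges through V_1).
So 19·h + 650 = 2·439 = 878 ⇒ h = 12.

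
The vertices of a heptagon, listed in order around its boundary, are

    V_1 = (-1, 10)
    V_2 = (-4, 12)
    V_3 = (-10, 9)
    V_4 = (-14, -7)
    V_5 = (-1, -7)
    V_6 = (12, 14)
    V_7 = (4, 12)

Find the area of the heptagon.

Σ = (28) + (84) + (196) + (91) + (70) + (88) + (52) = 609
Area = |Σ|/2 = 304.5.

304.5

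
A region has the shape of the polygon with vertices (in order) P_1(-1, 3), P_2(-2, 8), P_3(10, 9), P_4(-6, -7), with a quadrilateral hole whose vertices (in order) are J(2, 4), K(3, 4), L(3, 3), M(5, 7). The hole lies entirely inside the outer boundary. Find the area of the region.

68

Outer boundary:
Apply Gauss's area formula: 2A = Σ (x_i·y_{i+1} − x_{i+1}·y_i), indices taken mod 4.
P_1→P_2: (-1)(8) − (-2)(3) = -2
P_2→P_3: (-2)(9) − (10)(8) = -98
P_3→P_4: (10)(-7) − (-6)(9) = -16
P_4→P_1: (-6)(3) − (-1)(-7) = -25
Σ = -141
Area = |Σ|/2 = 70.5.
Hole:
Apply Gauss's area formula: 2A = Σ (x_i·y_{i+1} − x_{i+1}·y_i), indices taken mod 4.
Σ = (-4) + (-3) + (6) + (6) = 5
Area = |Σ|/2 = 2.5.
Net area = 70.5 − 2.5 = 68.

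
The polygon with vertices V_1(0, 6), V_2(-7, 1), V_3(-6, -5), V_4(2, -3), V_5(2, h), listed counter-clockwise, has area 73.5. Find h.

The doubled signed area Σ (x_i y_{i+1} − x_{i+1} y_i) is linear in h.
With h=0 it equals 129; the coefficient of h is 2 (from the two edges through V_5).
So 2·h + 129 = 2·73.5 = 147 ⇒ h = 9.

9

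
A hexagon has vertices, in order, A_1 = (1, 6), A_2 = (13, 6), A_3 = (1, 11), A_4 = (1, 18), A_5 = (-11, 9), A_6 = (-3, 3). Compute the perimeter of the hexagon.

62

|A_1A_2| = √((12)² + (0)²) = √144 = 12
|A_2A_3| = √((-12)² + (5)²) = √169 = 13
|A_3A_4| = √((0)² + (7)²) = √49 = 7
|A_4A_5| = √((-12)² + (-9)²) = √225 = 15
|A_5A_6| = √((8)² + (-6)²) = √100 = 10
|A_6A_1| = √((4)² + (3)²) = √25 = 5
Perimeter = 12 + 13 + 7 + 15 + 10 + 5 = 62.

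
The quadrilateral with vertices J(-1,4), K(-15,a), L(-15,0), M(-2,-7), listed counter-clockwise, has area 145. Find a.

Write out the shoelace sum; only the two edges meeting at K involve a:
2·Area = [((-1)·a − (-15)·4) + ((-15)·0 − (-15)·a)] + 90
       = 14·a + 150 = 290
⇒ a = 10.

10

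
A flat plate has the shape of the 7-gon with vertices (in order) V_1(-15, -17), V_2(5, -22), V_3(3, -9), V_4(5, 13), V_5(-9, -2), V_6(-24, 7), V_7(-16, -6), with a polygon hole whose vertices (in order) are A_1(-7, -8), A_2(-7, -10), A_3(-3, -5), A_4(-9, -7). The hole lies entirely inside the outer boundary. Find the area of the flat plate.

Outer boundary:
Cross-terms: 415, 21, 84, 107, -111, 256, 182  ⇒  Σ = 954
Area = |Σ|/2 = 477.
Hole:
Apply Gauss's area formula: 2A = Σ (x_i·y_{i+1} − x_{i+1}·y_i), indices taken mod 4.
A_1→A_2: (-7)(-10) − (-7)(-8) = 14
A_2→A_3: (-7)(-5) − (-3)(-10) = 5
A_3→A_4: (-3)(-7) − (-9)(-5) = -24
A_4→A_1: (-9)(-8) − (-7)(-7) = 23
Σ = 18
Area = |Σ|/2 = 9.
Net area = 477 − 9 = 468.

468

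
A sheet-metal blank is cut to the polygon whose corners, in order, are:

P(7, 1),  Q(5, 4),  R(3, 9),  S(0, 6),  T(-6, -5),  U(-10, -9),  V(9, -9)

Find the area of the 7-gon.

178.5

Apply the shoelace (surveyor's) formula: 2A = Σ (x_i·y_{i+1} − x_{i+1}·y_i), indices taken mod 7.
Σ = (23) + (33) + (18) + (36) + (4) + (171) + (72) = 357
Area = |Σ|/2 = 178.5.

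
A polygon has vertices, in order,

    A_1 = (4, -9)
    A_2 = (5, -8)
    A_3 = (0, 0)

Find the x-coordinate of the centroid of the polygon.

3

Apply the surveyor's formula. First the cross-terms c_i = x_i·y_{i+1} − x_{i+1}·y_i:
  13, 0, 0  ⇒  2A = 13, A = 6.5.
Then Σ (x_i + x_{i+1})·c_i = 117, so x̄ = 117 / (6·6.5) = 3.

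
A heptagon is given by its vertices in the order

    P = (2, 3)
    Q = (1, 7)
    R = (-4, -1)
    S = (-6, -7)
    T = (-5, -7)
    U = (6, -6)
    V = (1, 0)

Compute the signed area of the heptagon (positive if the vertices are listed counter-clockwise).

74

Apply the shoelace formula: 2A = Σ (x_i·y_{i+1} − x_{i+1}·y_i), indices taken mod 7.
Σ = (11) + (27) + (22) + (7) + (72) + (6) + (3) = 148
Signed area = Σ/2 = 74 (positive ⇒ counter-clockwise traversal).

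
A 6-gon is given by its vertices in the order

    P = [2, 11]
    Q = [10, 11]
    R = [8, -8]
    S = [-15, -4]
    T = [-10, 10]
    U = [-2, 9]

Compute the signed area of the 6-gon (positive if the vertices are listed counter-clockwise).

Apply the shoelace formula: 2A = Σ (x_i·y_{i+1} − x_{i+1}·y_i), indices taken mod 6.
Σ = (-88) + (-168) + (-152) + (-190) + (-70) + (-40) = -708
Signed area = Σ/2 = -354 (negative ⇒ clockwise traversal).

-354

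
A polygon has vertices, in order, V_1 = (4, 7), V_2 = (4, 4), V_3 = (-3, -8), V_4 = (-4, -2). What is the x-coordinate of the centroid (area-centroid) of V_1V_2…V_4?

Apply the shoelace formula. First the cross-terms c_i = x_i·y_{i+1} − x_{i+1}·y_i:
  -12, -20, -26, -20  ⇒  2A = -78, A = -39.
Then Σ (x_i + x_{i+1})·c_i = 66, so x̄ = 66 / (6·(-39)) = -11/39.

-11/39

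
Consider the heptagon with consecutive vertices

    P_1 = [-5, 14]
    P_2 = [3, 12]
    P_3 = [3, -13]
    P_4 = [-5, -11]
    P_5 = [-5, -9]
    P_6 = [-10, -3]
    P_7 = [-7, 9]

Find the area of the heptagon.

262

P_1→P_2: (-5)(12) − (3)(14) = -102
P_2→P_3: (3)(-13) − (3)(12) = -75
P_3→P_4: (3)(-11) − (-5)(-13) = -98
P_4→P_5: (-5)(-9) − (-5)(-11) = -10
P_5→P_6: (-5)(-3) − (-10)(-9) = -75
P_6→P_7: (-10)(9) − (-7)(-3) = -111
P_7→P_1: (-7)(14) − (-5)(9) = -53
Σ = -524
Area = |Σ|/2 = 262.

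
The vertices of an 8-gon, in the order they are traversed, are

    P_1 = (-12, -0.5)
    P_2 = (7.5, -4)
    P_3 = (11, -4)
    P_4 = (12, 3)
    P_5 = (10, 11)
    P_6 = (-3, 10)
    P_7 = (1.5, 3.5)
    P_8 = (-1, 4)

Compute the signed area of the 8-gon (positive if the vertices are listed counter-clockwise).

Apply the shoelace (surveyor's) formula: 2A = Σ (x_i·y_{i+1} − x_{i+1}·y_i), indices taken mod 8.
Σ = (51.75) + (14) + (81) + (102) + (133) + (-25.5) + (9.5) + (48.5) = 414.25
Signed area = Σ/2 = 207.125 (positive ⇒ counter-clockwise traversal).

207.125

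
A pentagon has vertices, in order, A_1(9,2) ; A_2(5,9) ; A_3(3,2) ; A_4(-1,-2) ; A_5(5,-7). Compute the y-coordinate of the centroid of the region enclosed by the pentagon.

19/105

Apply the shoelace (surveyor's) formula. First the cross-terms c_i = x_i·y_{i+1} − x_{i+1}·y_i:
  71, -17, -4, 17, 73  ⇒  2A = 140, A = 70.
Then Σ (y_i + y_{i+1})·c_i = 76, so ȳ = 76 / (6·70) = 19/105.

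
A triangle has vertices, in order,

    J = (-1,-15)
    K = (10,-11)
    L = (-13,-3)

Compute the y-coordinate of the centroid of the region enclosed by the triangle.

Apply Gauss's area formula. First the cross-terms c_i = x_i·y_{i+1} − x_{i+1}·y_i:
  161, -173, 192  ⇒  2A = 180, A = 90.
Then Σ (y_i + y_{i+1})·c_i = -5220, so ȳ = -5220 / (6·90) = -29/3.

-29/3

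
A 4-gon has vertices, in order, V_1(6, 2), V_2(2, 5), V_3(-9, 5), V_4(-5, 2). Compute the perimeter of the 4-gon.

|V_1V_2| = √((-4)² + (3)²) = √25 = 5
|V_2V_3| = √((-11)² + (0)²) = √121 = 11
|V_3V_4| = √((4)² + (-3)²) = √25 = 5
|V_4V_1| = √((11)² + (0)²) = √121 = 11
Perimeter = 5 + 11 + 5 + 11 = 32.

32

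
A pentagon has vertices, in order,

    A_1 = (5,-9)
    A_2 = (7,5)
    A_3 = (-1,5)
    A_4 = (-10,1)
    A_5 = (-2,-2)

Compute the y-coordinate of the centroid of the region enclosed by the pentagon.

Apply the surveyor's formula. First the cross-terms c_i = x_i·y_{i+1} − x_{i+1}·y_i:
  88, 40, 49, 22, 28  ⇒  2A = 227, A = 113.5.
Then Σ (y_i + y_{i+1})·c_i = 12, so ȳ = 12 / (6·113.5) = 4/227.

4/227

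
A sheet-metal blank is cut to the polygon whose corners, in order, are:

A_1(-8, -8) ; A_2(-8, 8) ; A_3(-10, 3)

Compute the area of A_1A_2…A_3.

16

Cross-terms: -128, 56, 104  ⇒  Σ = 32
Area = |Σ|/2 = 16.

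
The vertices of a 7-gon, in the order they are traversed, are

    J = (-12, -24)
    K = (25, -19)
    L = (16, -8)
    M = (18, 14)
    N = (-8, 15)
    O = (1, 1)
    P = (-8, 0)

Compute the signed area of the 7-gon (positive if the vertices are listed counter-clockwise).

929.5

Σ = (828) + (104) + (368) + (382) + (-23) + (8) + (192) = 1859
Signed area = Σ/2 = 929.5 (positive ⇒ counter-clockwise traversal).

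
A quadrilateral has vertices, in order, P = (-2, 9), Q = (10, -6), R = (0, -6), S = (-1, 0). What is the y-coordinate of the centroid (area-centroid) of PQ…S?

Apply the surveyor's formula. First the cross-terms c_i = x_i·y_{i+1} − x_{i+1}·y_i:
  -78, -60, -6, -9  ⇒  2A = -153, A = -76.5.
Then Σ (y_i + y_{i+1})·c_i = 441, so ȳ = 441 / (6·(-76.5)) = -49/51.

-49/51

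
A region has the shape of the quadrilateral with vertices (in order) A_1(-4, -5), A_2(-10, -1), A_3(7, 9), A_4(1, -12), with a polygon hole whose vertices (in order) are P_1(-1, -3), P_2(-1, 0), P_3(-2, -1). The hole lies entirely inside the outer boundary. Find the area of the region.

136

Outer boundary:
Apply the shoelace formula: 2A = Σ (x_i·y_{i+1} − x_{i+1}·y_i), indices taken mod 4.
Σ = (-46) + (-83) + (-93) + (-53) = -275
Area = |Σ|/2 = 137.5.
Hole:
Apply the surveyor's formula: 2A = Σ (x_i·y_{i+1} − x_{i+1}·y_i), indices taken mod 3.
Σ = (-3) + (1) + (5) = 3
Area = |Σ|/2 = 1.5.
Net area = 137.5 − 1.5 = 136.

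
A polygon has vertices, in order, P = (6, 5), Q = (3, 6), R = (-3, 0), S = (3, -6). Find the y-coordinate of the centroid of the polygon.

Apply the shoelace (surveyor's) formula. First the cross-terms c_i = x_i·y_{i+1} − x_{i+1}·y_i:
  21, 18, 18, 51  ⇒  2A = 108, A = 54.
Then Σ (y_i + y_{i+1})·c_i = 180, so ȳ = 180 / (6·54) = 5/9.

5/9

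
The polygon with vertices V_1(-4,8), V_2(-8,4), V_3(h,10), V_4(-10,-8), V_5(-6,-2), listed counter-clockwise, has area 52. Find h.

The doubled signed area Σ (x_i y_{i+1} − x_{i+1} y_i) is linear in h.
With h=0 it equals -16; the coefficient of h is -12 (from the two edges through V_3).
So -12·h + -16 = 2·52 = 104 ⇒ h = -10.

-10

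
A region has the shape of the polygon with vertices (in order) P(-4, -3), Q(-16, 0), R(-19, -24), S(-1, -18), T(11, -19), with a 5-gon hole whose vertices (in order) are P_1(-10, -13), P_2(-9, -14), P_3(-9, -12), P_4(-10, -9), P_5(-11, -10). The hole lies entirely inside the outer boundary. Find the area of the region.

376

Outer boundary:
Apply Gauss's area formula: 2A = Σ (x_i·y_{i+1} − x_{i+1}·y_i), indices taken mod 5.
Cross-terms: -48, 384, 318, 217, -109  ⇒  Σ = 762
Area = |Σ|/2 = 381.
Hole:
Apply Gauss's area formula: 2A = Σ (x_i·y_{i+1} − x_{i+1}·y_i), indices taken mod 5.
P_1→P_2: (-10)(-14) − (-9)(-13) = 23
P_2→P_3: (-9)(-12) − (-9)(-14) = -18
P_3→P_4: (-9)(-9) − (-10)(-12) = -39
P_4→P_5: (-10)(-10) − (-11)(-9) = 1
P_5→P_1: (-11)(-13) − (-10)(-10) = 43
Σ = 10
Area = |Σ|/2 = 5.
Net area = 381 − 5 = 376.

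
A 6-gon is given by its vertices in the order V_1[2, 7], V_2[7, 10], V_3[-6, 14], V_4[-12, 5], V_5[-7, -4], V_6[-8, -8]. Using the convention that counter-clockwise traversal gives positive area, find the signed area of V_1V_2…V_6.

167

Σ = (-29) + (158) + (138) + (83) + (24) + (-40) = 334
Signed area = Σ/2 = 167 (positive ⇒ counter-clockwise traversal).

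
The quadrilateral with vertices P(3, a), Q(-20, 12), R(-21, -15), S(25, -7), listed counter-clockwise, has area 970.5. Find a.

18

The doubled signed area Σ (x_i y_{i+1} − x_{i+1} y_i) is linear in a.
With a=0 it equals 1131; the coefficient of a is 45 (from the two edges through P).
So 45·a + 1131 = 2·970.5 = 1941 ⇒ a = 18.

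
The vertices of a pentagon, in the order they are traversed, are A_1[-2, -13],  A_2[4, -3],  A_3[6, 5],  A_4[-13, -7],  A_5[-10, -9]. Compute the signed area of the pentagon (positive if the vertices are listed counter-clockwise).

139

Apply Gauss's area formula: 2A = Σ (x_i·y_{i+1} − x_{i+1}·y_i), indices taken mod 5.
A_1→A_2: (-2)(-3) − (4)(-13) = 58
A_2→A_3: (4)(5) − (6)(-3) = 38
A_3→A_4: (6)(-7) − (-13)(5) = 23
A_4→A_5: (-13)(-9) − (-10)(-7) = 47
A_5→A_1: (-10)(-13) − (-2)(-9) = 112
Σ = 278
Signed area = Σ/2 = 139 (positive ⇒ counter-clockwise traversal).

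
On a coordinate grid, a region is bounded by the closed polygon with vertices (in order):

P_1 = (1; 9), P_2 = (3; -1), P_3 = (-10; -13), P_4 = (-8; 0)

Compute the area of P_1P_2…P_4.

126.5

Apply Gauss's area formula: 2A = Σ (x_i·y_{i+1} − x_{i+1}·y_i), indices taken mod 4.
P_1→P_2: (1)(-1) − (3)(9) = -28
P_2→P_3: (3)(-13) − (-10)(-1) = -49
P_3→P_4: (-10)(0) − (-8)(-13) = -104
P_4→P_1: (-8)(9) − (1)(0) = -72
Σ = -253
Area = |Σ|/2 = 126.5.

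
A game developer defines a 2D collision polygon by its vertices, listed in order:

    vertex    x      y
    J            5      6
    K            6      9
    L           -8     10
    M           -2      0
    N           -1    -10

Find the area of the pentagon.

Apply Gauss's area formula: 2A = Σ (x_i·y_{i+1} − x_{i+1}·y_i), indices taken mod 5.
Σ = (9) + (132) + (20) + (20) + (44) = 225
Area = |Σ|/2 = 112.5.

112.5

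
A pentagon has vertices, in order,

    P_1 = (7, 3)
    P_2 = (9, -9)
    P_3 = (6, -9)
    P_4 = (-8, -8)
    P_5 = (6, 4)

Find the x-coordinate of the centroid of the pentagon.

589/231

Apply Gauss's area formula. First the cross-terms c_i = x_i·y_{i+1} − x_{i+1}·y_i:
  -90, -27, -120, 16, -10  ⇒  2A = -231, A = -115.5.
Then Σ (x_i + x_{i+1})·c_i = -1767, so x̄ = -1767 / (6·(-115.5)) = 589/231.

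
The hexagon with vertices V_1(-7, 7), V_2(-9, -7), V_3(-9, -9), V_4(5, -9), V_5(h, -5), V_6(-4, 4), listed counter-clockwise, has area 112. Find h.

The doubled signed area Σ (x_i y_{i+1} − x_{i+1} y_i) is linear in h.
With h=0 it equals 211; the coefficient of h is 13 (from the two edges through V_5).
So 13·h + 211 = 2·112 = 224 ⇒ h = 1.

1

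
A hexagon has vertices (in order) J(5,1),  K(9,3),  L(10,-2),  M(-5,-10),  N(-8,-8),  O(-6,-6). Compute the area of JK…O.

84

Apply the surveyor's formula: 2A = Σ (x_i·y_{i+1} − x_{i+1}·y_i), indices taken mod 6.
Σ = (6) + (-48) + (-110) + (-40) + (0) + (24) = -168
Area = |Σ|/2 = 84.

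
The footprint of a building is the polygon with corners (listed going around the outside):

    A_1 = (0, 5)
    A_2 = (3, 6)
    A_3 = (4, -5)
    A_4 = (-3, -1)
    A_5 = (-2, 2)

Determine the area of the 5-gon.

Apply Gauss's area formula: 2A = Σ (x_i·y_{i+1} − x_{i+1}·y_i), indices taken mod 5.
Σ = (-15) + (-39) + (-19) + (-8) + (-10) = -91
Area = |Σ|/2 = 45.5.

45.5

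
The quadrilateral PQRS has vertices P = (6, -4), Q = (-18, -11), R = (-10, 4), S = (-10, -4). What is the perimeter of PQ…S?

66

|PQ| = √((-24)² + (-7)²) = √625 = 25
|QR| = √((8)² + (15)²) = √289 = 17
|RS| = √((0)² + (-8)²) = √64 = 8
|SP| = √((16)² + (0)²) = √256 = 16
Perimeter = 25 + 17 + 8 + 16 = 66.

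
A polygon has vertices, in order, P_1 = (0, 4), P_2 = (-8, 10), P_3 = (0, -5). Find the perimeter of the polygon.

36

|P_1P_2| = √((-8)² + (6)²) = √100 = 10
|P_2P_3| = √((8)² + (-15)²) = √289 = 17
|P_3P_1| = √((0)² + (9)²) = √81 = 9
Perimeter = 10 + 17 + 9 = 36.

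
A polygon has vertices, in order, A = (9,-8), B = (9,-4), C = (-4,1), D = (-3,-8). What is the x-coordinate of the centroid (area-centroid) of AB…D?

59/30

Apply the shoelace formula. First the cross-terms c_i = x_i·y_{i+1} − x_{i+1}·y_i:
  36, -7, 35, 96  ⇒  2A = 160, A = 80.
Then Σ (x_i + x_{i+1})·c_i = 944, so x̄ = 944 / (6·80) = 59/30.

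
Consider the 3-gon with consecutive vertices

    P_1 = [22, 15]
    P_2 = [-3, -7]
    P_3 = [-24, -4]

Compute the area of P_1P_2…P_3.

Apply Gauss's area formula: 2A = Σ (x_i·y_{i+1} − x_{i+1}·y_i), indices taken mod 3.
P_1→P_2: (22)(-7) − (-3)(15) = -109
P_2→P_3: (-3)(-4) − (-24)(-7) = -156
P_3→P_1: (-24)(15) − (22)(-4) = -272
Σ = -537
Area = |Σ|/2 = 268.5.

268.5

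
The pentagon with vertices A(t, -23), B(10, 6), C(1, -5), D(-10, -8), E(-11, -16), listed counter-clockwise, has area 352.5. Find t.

The doubled signed area Σ (x_i y_{i+1} − x_{i+1} y_i) is linear in t.
With t=0 it equals 441; the coefficient of t is 22 (from the two edges through A).
So 22·t + 441 = 2·352.5 = 705 ⇒ t = 12.

12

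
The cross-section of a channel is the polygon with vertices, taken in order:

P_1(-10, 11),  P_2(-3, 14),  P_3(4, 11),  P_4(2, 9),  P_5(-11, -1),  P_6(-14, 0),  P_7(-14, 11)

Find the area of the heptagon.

148.5

Apply the surveyor's formula: 2A = Σ (x_i·y_{i+1} − x_{i+1}·y_i), indices taken mod 7.
Σ = (-107) + (-89) + (14) + (97) + (-14) + (-154) + (-44) = -297
Area = |Σ|/2 = 148.5.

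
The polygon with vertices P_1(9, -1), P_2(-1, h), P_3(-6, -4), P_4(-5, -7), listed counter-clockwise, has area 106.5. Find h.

The doubled signed area Σ (x_i y_{i+1} − x_{i+1} y_i) is linear in h.
With h=0 it equals 93; the coefficient of h is 15 (from the two edges through P_2).
So 15·h + 93 = 2·106.5 = 213 ⇒ h = 8.

8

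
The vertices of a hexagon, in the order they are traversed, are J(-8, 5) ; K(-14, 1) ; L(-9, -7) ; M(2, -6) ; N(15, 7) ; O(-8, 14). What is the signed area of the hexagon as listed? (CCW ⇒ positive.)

Cross-terms: 62, 107, 68, 104, 266, 72  ⇒  Σ = 679
Signed area = Σ/2 = 339.5 (positive ⇒ counter-clockwise traversal).

339.5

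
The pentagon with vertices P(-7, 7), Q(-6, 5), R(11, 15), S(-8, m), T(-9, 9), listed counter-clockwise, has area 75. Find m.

Write out the shoelace sum; only the two edges meeting at S involve m:
2·Area = [(11·m − (-8)·15) + ((-8)·9 − (-9)·m)] + -138
       = 20·m + -90 = 150
⇒ m = 12.

12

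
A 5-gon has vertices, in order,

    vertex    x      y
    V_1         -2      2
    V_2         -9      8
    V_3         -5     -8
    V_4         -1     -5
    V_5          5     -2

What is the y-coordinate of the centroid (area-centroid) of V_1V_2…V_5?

-65/82

Apply the shoelace (surveyor's) formula. First the cross-terms c_i = x_i·y_{i+1} − x_{i+1}·y_i:
  2, 112, 17, 27, 6  ⇒  2A = 164, A = 82.
Then Σ (y_i + y_{i+1})·c_i = -390, so ȳ = -390 / (6·82) = -65/82.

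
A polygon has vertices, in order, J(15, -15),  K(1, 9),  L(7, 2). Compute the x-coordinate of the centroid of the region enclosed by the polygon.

23/3

Apply Gauss's area formula. First the cross-terms c_i = x_i·y_{i+1} − x_{i+1}·y_i:
  150, -61, -135  ⇒  2A = -46, A = -23.
Then Σ (x_i + x_{i+1})·c_i = -1058, so x̄ = -1058 / (6·(-23)) = 23/3.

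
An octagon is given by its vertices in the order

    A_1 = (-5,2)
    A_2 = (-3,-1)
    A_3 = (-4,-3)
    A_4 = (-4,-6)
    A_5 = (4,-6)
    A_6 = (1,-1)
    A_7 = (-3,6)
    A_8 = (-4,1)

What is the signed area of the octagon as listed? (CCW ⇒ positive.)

49.5

Apply the shoelace (surveyor's) formula: 2A = Σ (x_i·y_{i+1} − x_{i+1}·y_i), indices taken mod 8.
Cross-terms: 11, 5, 12, 48, 2, 3, 21, -3  ⇒  Σ = 99
Signed area = Σ/2 = 49.5 (positive ⇒ counter-clockwise traversal).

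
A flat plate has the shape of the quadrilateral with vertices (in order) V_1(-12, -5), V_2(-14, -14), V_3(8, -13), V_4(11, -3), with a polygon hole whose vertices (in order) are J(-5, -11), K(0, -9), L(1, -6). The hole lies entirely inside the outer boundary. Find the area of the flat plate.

203.5

Outer boundary:
Σ = (98) + (294) + (119) + (-91) = 420
Area = |Σ|/2 = 210.
Hole:
Apply the shoelace (surveyor's) formula: 2A = Σ (x_i·y_{i+1} − x_{i+1}·y_i), indices taken mod 3.
Σ = (45) + (9) + (-41) = 13
Area = |Σ|/2 = 6.5.
Net area = 210 − 6.5 = 203.5.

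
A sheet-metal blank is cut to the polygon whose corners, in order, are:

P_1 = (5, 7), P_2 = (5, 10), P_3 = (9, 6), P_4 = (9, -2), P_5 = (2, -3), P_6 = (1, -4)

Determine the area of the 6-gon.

Apply the shoelace formula: 2A = Σ (x_i·y_{i+1} − x_{i+1}·y_i), indices taken mod 6.
P_1→P_2: (5)(10) − (5)(7) = 15
P_2→P_3: (5)(6) − (9)(10) = -60
P_3→P_4: (9)(-2) − (9)(6) = -72
P_4→P_5: (9)(-3) − (2)(-2) = -23
P_5→P_6: (2)(-4) − (1)(-3) = -5
P_6→P_1: (1)(7) − (5)(-4) = 27
Σ = -118
Area = |Σ|/2 = 59.

59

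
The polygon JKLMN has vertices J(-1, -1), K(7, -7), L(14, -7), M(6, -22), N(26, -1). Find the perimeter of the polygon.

|JK| = √((8)² + (-6)²) = √100 = 10
|KL| = √((7)² + (0)²) = √49 = 7
|LM| = √((-8)² + (-15)²) = √289 = 17
|MN| = √((20)² + (21)²) = √841 = 29
|NJ| = √((-27)² + (0)²) = √729 = 27
Perimeter = 10 + 7 + 17 + 29 + 27 = 90.

90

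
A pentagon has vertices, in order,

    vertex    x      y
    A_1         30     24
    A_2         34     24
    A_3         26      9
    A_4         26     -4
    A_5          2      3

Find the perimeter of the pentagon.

|A_1A_2| = √((4)² + (0)²) = √16 = 4
|A_2A_3| = √((-8)² + (-15)²) = √289 = 17
|A_3A_4| = √((0)² + (-13)²) = √169 = 13
|A_4A_5| = √((-24)² + (7)²) = √625 = 25
|A_5A_1| = √((28)² + (21)²) = √1225 = 35
Perimeter = 4 + 17 + 13 + 25 + 35 = 94.

94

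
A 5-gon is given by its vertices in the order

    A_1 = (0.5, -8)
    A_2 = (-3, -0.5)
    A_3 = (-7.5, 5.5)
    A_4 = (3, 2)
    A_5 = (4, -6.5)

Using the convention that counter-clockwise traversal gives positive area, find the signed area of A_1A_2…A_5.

-66.125

Apply the shoelace (surveyor's) formula: 2A = Σ (x_i·y_{i+1} − x_{i+1}·y_i), indices taken mod 5.
Cross-terms: -24.25, -20.25, -31.5, -27.5, -28.75  ⇒  Σ = -132.25
Signed area = Σ/2 = -66.125 (negative ⇒ clockwise traversal).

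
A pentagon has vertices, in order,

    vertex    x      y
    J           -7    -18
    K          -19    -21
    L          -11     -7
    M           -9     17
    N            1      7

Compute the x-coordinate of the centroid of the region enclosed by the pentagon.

-561/74

Apply Gauss's area formula. First the cross-terms c_i = x_i·y_{i+1} − x_{i+1}·y_i:
  -195, -98, -250, -80, 31  ⇒  2A = -592, A = -296.
Then Σ (x_i + x_{i+1})·c_i = 13464, so x̄ = 13464 / (6·(-296)) = -561/74.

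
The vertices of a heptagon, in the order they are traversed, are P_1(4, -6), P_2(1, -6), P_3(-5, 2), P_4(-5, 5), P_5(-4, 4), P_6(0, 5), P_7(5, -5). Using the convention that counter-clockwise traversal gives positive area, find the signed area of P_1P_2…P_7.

P_1→P_2: (4)(-6) − (1)(-6) = -18
P_2→P_3: (1)(2) − (-5)(-6) = -28
P_3→P_4: (-5)(5) − (-5)(2) = -15
P_4→P_5: (-5)(4) − (-4)(5) = 0
P_5→P_6: (-4)(5) − (0)(4) = -20
P_6→P_7: (0)(-5) − (5)(5) = -25
P_7→P_1: (5)(-6) − (4)(-5) = -10
Σ = -116
Signed area = Σ/2 = -58 (negative ⇒ clockwise traversal).

-58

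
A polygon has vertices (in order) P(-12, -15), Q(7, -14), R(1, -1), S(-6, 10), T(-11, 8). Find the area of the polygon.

Apply the shoelace formula: 2A = Σ (x_i·y_{i+1} − x_{i+1}·y_i), indices taken mod 5.
Cross-terms: 273, 7, 4, 62, 261  ⇒  Σ = 607
Area = |Σ|/2 = 303.5.

303.5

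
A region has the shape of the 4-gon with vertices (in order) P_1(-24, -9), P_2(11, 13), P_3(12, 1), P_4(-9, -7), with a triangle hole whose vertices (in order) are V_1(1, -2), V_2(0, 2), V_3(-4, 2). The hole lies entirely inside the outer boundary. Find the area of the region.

Outer boundary:
Cross-terms: -213, -145, -75, -87  ⇒  Σ = -520
Area = |Σ|/2 = 260.
Hole:
Apply the shoelace formula: 2A = Σ (x_i·y_{i+1} − x_{i+1}·y_i), indices taken mod 3.
Σ = (2) + (8) + (6) = 16
Area = |Σ|/2 = 8.
Net area = 260 − 8 = 252.

252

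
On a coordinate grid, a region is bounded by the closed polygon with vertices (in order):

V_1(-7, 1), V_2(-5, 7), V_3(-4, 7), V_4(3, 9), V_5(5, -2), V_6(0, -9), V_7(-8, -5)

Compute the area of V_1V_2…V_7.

159.5

Apply the surveyor's formula: 2A = Σ (x_i·y_{i+1} − x_{i+1}·y_i), indices taken mod 7.
Σ = (-44) + (-7) + (-57) + (-51) + (-45) + (-72) + (-43) = -319
Area = |Σ|/2 = 159.5.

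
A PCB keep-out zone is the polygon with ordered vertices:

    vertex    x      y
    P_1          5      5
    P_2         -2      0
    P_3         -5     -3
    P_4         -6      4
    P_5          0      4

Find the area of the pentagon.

Σ = (10) + (6) + (-38) + (-24) + (-20) = -66
Area = |Σ|/2 = 33.

33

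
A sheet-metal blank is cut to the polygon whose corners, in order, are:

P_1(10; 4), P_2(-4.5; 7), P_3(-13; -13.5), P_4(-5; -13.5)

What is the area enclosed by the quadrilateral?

Apply the surveyor's formula: 2A = Σ (x_i·y_{i+1} − x_{i+1}·y_i), indices taken mod 4.
P_1→P_2: (10)(7) − (-4.5)(4) = 88
P_2→P_3: (-4.5)(-13.5) − (-13)(7) = 151.75
P_3→P_4: (-13)(-13.5) − (-5)(-13.5) = 108
P_4→P_1: (-5)(4) − (10)(-13.5) = 115
Σ = 462.75
Area = |Σ|/2 = 231.375.

231.375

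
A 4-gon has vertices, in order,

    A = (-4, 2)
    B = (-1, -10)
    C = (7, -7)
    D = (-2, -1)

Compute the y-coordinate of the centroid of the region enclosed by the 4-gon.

Apply the shoelace (surveyor's) formula. First the cross-terms c_i = x_i·y_{i+1} − x_{i+1}·y_i:
  42, 77, -21, -8  ⇒  2A = 90, A = 45.
Then Σ (y_i + y_{i+1})·c_i = -1485, so ȳ = -1485 / (6·45) = -5.5.

-5.5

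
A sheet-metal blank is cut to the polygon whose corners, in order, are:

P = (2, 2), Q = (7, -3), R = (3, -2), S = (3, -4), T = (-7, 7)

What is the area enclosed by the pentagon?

Apply Gauss's area formula: 2A = Σ (x_i·y_{i+1} − x_{i+1}·y_i), indices taken mod 5.
P→Q: (2)(-3) − (7)(2) = -20
Q→R: (7)(-2) − (3)(-3) = -5
R→S: (3)(-4) − (3)(-2) = -6
S→T: (3)(7) − (-7)(-4) = -7
T→P: (-7)(2) − (2)(7) = -28
Σ = -66
Area = |Σ|/2 = 33.

33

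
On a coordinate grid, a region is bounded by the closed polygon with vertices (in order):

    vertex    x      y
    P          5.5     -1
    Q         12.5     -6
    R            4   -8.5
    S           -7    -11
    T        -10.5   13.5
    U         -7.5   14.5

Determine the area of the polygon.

269.75

Apply Gauss's area formula: 2A = Σ (x_i·y_{i+1} − x_{i+1}·y_i), indices taken mod 6.
P→Q: (5.5)(-6) − (12.5)(-1) = -20.5
Q→R: (12.5)(-8.5) − (4)(-6) = -82.25
R→S: (4)(-11) − (-7)(-8.5) = -103.5
S→T: (-7)(13.5) − (-10.5)(-11) = -210
T→U: (-10.5)(14.5) − (-7.5)(13.5) = -51
U→P: (-7.5)(-1) − (5.5)(14.5) = -72.25
Σ = -539.5
Area = |Σ|/2 = 269.75.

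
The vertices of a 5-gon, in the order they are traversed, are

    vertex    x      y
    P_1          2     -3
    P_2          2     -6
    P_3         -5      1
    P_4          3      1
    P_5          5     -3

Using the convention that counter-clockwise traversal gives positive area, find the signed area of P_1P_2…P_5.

Apply the surveyor's formula: 2A = Σ (x_i·y_{i+1} − x_{i+1}·y_i), indices taken mod 5.
Σ = (-6) + (-28) + (-8) + (-14) + (-9) = -65
Signed area = Σ/2 = -32.5 (negative ⇒ clockwise traversal).

-32.5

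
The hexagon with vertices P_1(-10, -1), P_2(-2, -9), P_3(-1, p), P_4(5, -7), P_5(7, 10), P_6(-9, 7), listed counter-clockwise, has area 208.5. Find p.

Write out the shoelace sum; only the two edges meeting at P_3 involve p:
2·Area = [((-2)·p − (-1)·(-9)) + ((-1)·(-7) − 5·p)] + 405
       = -7·p + 403 = 417
⇒ p = -2.

-2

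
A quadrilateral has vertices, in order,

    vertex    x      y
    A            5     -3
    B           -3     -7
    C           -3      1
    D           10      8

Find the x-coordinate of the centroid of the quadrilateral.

Apply Gauss's area formula. First the cross-terms c_i = x_i·y_{i+1} − x_{i+1}·y_i:
  -44, -24, -34, -70  ⇒  2A = -172, A = -86.
Then Σ (x_i + x_{i+1})·c_i = -1232, so x̄ = -1232 / (6·(-86)) = 308/129.

308/129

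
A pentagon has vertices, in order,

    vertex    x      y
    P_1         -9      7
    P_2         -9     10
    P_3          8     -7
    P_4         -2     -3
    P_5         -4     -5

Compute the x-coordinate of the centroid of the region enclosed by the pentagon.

Apply Gauss's area formula. First the cross-terms c_i = x_i·y_{i+1} − x_{i+1}·y_i:
  -27, -17, -38, -2, -73  ⇒  2A = -157, A = -78.5.
Then Σ (x_i + x_{i+1})·c_i = 1236, so x̄ = 1236 / (6·(-78.5)) = -412/157.

-412/157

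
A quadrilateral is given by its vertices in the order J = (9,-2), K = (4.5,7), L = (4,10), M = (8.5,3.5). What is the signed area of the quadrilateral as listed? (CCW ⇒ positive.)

Apply the shoelace formula: 2A = Σ (x_i·y_{i+1} − x_{i+1}·y_i), indices taken mod 4.
Σ = (72) + (17) + (-71) + (-48.5) = -30.5
Signed area = Σ/2 = -15.25 (negative ⇒ clockwise traversal).

-15.25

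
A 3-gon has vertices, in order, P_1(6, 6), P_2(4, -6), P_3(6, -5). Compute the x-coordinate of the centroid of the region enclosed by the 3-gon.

Apply the shoelace formula. First the cross-terms c_i = x_i·y_{i+1} − x_{i+1}·y_i:
  -60, 16, 66  ⇒  2A = 22, A = 11.
Then Σ (x_i + x_{i+1})·c_i = 352, so x̄ = 352 / (6·11) = 16/3.

16/3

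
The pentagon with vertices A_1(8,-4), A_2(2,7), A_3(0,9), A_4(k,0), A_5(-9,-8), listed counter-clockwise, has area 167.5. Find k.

-9

Write out the shoelace sum; only the two edges meeting at A_4 involve k:
2·Area = [(0·0 − k·9) + (k·(-8) − (-9)·0)] + 182
       = -17·k + 182 = 335
⇒ k = -9.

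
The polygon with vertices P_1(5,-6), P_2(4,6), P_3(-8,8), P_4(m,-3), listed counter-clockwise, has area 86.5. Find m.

0

Write out the shoelace sum; only the two edges meeting at P_4 involve m:
2·Area = [((-8)·(-3) − m·8) + (m·(-6) − 5·(-3))] + 134
       = -14·m + 173 = 173
⇒ m = 0.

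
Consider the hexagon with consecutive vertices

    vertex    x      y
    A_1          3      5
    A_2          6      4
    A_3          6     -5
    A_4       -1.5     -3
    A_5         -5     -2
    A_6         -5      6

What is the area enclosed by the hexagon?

96.25

Σ = (-18) + (-54) + (-25.5) + (-12) + (-40) + (-43) = -192.5
Area = |Σ|/2 = 96.25.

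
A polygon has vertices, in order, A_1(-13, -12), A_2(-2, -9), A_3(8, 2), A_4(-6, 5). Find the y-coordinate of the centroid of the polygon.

-2.88

Apply the shoelace (surveyor's) formula. First the cross-terms c_i = x_i·y_{i+1} − x_{i+1}·y_i:
  93, 68, 52, 137  ⇒  2A = 350, A = 175.
Then Σ (y_i + y_{i+1})·c_i = -3024, so ȳ = -3024 / (6·175) = -2.88.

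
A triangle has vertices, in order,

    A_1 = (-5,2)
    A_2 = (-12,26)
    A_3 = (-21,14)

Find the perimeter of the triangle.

|A_1A_2| = √((-7)² + (24)²) = √625 = 25
|A_2A_3| = √((-9)² + (-12)²) = √225 = 15
|A_3A_1| = √((16)² + (-12)²) = √400 = 20
Perimeter = 25 + 15 + 20 = 60.

60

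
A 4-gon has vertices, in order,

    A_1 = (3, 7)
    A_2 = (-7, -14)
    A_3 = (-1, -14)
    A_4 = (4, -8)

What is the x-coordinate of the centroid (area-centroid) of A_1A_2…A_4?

Apply the shoelace formula. First the cross-terms c_i = x_i·y_{i+1} − x_{i+1}·y_i:
  7, 84, 64, 52  ⇒  2A = 207, A = 103.5.
Then Σ (x_i + x_{i+1})·c_i = -144, so x̄ = -144 / (6·103.5) = -16/69.

-16/69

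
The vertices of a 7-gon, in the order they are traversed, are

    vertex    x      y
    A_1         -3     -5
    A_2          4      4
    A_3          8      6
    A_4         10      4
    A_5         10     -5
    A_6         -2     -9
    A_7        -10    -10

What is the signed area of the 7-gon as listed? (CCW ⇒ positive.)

Apply the shoelace formula: 2A = Σ (x_i·y_{i+1} − x_{i+1}·y_i), indices taken mod 7.
Σ = (8) + (-8) + (-28) + (-90) + (-100) + (-70) + (20) = -268
Signed area = Σ/2 = -134 (negative ⇒ clockwise traversal).

-134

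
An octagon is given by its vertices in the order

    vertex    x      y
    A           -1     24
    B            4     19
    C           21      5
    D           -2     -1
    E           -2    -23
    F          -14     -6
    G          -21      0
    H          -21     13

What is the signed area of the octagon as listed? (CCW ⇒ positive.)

Apply the shoelace (surveyor's) formula: 2A = Σ (x_i·y_{i+1} − x_{i+1}·y_i), indices taken mod 8.
Σ = (-115) + (-379) + (-11) + (44) + (-310) + (-126) + (-273) + (-491) = -1661
Signed area = Σ/2 = -830.5 (negative ⇒ clockwise traversal).

-830.5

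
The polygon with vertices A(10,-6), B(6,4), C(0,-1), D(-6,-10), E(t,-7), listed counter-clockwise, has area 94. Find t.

Write out the shoelace sum; only the two edges meeting at E involve t:
2·Area = [((-6)·(-7) − t·(-10)) + (t·(-6) − 10·(-7))] + 64
       = 4·t + 176 = 188
⇒ t = 3.

3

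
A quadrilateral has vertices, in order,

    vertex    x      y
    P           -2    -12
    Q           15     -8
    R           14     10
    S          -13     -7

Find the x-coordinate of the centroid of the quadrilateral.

1006/237

Apply the shoelace (surveyor's) formula. First the cross-terms c_i = x_i·y_{i+1} − x_{i+1}·y_i:
  196, 262, 32, 142  ⇒  2A = 632, A = 316.
Then Σ (x_i + x_{i+1})·c_i = 8048, so x̄ = 8048 / (6·316) = 1006/237.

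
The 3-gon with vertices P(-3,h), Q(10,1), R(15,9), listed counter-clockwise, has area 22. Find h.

The doubled signed area Σ (x_i y_{i+1} − x_{i+1} y_i) is linear in h.
With h=0 it equals 99; the coefficient of h is 5 (from the two edges through P).
So 5·h + 99 = 2·22 = 44 ⇒ h = -11.

-11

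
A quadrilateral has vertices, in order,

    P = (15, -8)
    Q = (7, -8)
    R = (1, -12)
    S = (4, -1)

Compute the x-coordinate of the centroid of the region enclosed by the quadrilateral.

Apply Gauss's area formula. First the cross-terms c_i = x_i·y_{i+1} − x_{i+1}·y_i:
  -64, -76, 47, -17  ⇒  2A = -110, A = -55.
Then Σ (x_i + x_{i+1})·c_i = -2104, so x̄ = -2104 / (6·(-55)) = 1052/165.

1052/165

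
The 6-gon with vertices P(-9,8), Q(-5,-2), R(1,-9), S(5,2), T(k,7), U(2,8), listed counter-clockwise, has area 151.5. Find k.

7

The doubled signed area Σ (x_i y_{i+1} − x_{i+1} y_i) is linear in k.
With k=0 it equals 261; the coefficient of k is 6 (from the two edges through T).
So 6·k + 261 = 2·151.5 = 303 ⇒ k = 7.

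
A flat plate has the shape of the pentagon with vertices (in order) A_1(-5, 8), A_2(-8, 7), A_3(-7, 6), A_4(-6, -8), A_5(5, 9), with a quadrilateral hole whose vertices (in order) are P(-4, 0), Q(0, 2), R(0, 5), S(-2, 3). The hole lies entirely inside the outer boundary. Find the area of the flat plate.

89.5

Outer boundary:
Apply the surveyor's formula: 2A = Σ (x_i·y_{i+1} − x_{i+1}·y_i), indices taken mod 5.
A_1→A_2: (-5)(7) − (-8)(8) = 29
A_2→A_3: (-8)(6) − (-7)(7) = 1
A_3→A_4: (-7)(-8) − (-6)(6) = 92
A_4→A_5: (-6)(9) − (5)(-8) = -14
A_5→A_1: (5)(8) − (-5)(9) = 85
Σ = 193
Area = |Σ|/2 = 96.5.
Hole:
Apply Gauss's area formula: 2A = Σ (x_i·y_{i+1} − x_{i+1}·y_i), indices taken mod 4.
Σ = (-8) + (0) + (10) + (12) = 14
Area = |Σ|/2 = 7.
Net area = 96.5 − 7 = 89.5.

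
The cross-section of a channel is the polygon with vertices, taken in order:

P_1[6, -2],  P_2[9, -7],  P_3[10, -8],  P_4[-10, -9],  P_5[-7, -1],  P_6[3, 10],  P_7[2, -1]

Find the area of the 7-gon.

168.5

Σ = (-24) + (-2) + (-170) + (-53) + (-67) + (-23) + (2) = -337
Area = |Σ|/2 = 168.5.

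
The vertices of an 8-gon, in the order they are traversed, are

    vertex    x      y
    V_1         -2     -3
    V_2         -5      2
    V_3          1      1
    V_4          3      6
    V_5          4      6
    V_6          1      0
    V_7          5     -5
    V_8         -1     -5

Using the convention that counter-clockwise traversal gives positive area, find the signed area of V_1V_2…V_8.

Apply the shoelace (surveyor's) formula: 2A = Σ (x_i·y_{i+1} − x_{i+1}·y_i), indices taken mod 8.
V_1→V_2: (-2)(2) − (-5)(-3) = -19
V_2→V_3: (-5)(1) − (1)(2) = -7
V_3→V_4: (1)(6) − (3)(1) = 3
V_4→V_5: (3)(6) − (4)(6) = -6
V_5→V_6: (4)(0) − (1)(6) = -6
V_6→V_7: (1)(-5) − (5)(0) = -5
V_7→V_8: (5)(-5) − (-1)(-5) = -30
V_8→V_1: (-1)(-3) − (-2)(-5) = -7
Σ = -77
Signed area = Σ/2 = -38.5 (negative ⇒ clockwise traversal).

-38.5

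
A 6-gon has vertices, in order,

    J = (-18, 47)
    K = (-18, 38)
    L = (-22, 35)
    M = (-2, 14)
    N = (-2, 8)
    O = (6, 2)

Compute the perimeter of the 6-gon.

|JK| = √((0)² + (-9)²) = √81 = 9
|KL| = √((-4)² + (-3)²) = √25 = 5
|LM| = √((20)² + (-21)²) = √841 = 29
|MN| = √((0)² + (-6)²) = √36 = 6
|NO| = √((8)² + (-6)²) = √100 = 10
|OJ| = √((-24)² + (45)²) = √2601 = 51
Perimeter = 9 + 5 + 29 + 6 + 10 + 51 = 110.

110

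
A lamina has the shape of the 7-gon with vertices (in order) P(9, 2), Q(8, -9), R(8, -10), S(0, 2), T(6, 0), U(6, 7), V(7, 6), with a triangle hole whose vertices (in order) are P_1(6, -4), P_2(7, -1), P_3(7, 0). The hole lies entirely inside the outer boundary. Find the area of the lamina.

Outer boundary:
Apply Gauss's area formula: 2A = Σ (x_i·y_{i+1} − x_{i+1}·y_i), indices taken mod 7.
Σ = (-97) + (-8) + (16) + (-12) + (42) + (-13) + (-40) = -112
Area = |Σ|/2 = 56.
Hole:
Apply the shoelace formula: 2A = Σ (x_i·y_{i+1} − x_{i+1}·y_i), indices taken mod 3.
Σ = (22) + (7) + (-28) = 1
Area = |Σ|/2 = 0.5.
Net area = 56 − 0.5 = 55.5.

55.5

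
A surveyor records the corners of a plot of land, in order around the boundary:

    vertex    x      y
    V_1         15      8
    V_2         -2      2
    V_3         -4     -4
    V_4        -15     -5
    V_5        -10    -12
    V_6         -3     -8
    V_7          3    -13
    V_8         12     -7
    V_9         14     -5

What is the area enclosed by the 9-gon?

309.5

Apply the shoelace (surveyor's) formula: 2A = Σ (x_i·y_{i+1} − x_{i+1}·y_i), indices taken mod 9.
Cross-terms: 46, 16, -40, 130, 44, 63, 135, 38, 187  ⇒  Σ = 619
Area = |Σ|/2 = 309.5.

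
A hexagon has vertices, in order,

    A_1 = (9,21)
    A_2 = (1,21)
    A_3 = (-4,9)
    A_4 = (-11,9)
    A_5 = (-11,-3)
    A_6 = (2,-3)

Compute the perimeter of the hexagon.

78

|A_1A_2| = √((-8)² + (0)²) = √64 = 8
|A_2A_3| = √((-5)² + (-12)²) = √169 = 13
|A_3A_4| = √((-7)² + (0)²) = √49 = 7
|A_4A_5| = √((0)² + (-12)²) = √144 = 12
|A_5A_6| = √((13)² + (0)²) = √169 = 13
|A_6A_1| = √((7)² + (24)²) = √625 = 25
Perimeter = 8 + 13 + 7 + 12 + 13 + 25 = 78.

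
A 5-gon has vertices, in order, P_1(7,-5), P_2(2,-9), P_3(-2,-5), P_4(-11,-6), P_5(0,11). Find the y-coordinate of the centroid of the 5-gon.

Apply the shoelace (surveyor's) formula. First the cross-terms c_i = x_i·y_{i+1} − x_{i+1}·y_i:
  -53, -28, -43, -121, -77  ⇒  2A = -322, A = -161.
Then Σ (y_i + y_{i+1})·c_i = 540, so ȳ = 540 / (6·(-161)) = -90/161.

-90/161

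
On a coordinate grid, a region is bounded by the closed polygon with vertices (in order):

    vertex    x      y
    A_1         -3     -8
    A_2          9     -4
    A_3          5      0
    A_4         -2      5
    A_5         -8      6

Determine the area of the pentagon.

119.5

Cross-terms: 84, 20, 25, 28, 82  ⇒  Σ = 239
Area = |Σ|/2 = 119.5.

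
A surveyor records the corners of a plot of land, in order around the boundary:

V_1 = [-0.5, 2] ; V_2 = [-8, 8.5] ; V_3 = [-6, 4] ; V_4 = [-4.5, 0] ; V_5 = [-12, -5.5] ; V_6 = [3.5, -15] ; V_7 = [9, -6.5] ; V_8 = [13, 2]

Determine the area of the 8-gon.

257.25

V_1→V_2: (-0.5)(8.5) − (-8)(2) = 11.75
V_2→V_3: (-8)(4) − (-6)(8.5) = 19
V_3→V_4: (-6)(0) − (-4.5)(4) = 18
V_4→V_5: (-4.5)(-5.5) − (-12)(0) = 24.75
V_5→V_6: (-12)(-15) − (3.5)(-5.5) = 199.25
V_6→V_7: (3.5)(-6.5) − (9)(-15) = 112.25
V_7→V_8: (9)(2) − (13)(-6.5) = 102.5
V_8→V_1: (13)(2) − (-0.5)(2) = 27
Σ = 514.5
Area = |Σ|/2 = 257.25.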